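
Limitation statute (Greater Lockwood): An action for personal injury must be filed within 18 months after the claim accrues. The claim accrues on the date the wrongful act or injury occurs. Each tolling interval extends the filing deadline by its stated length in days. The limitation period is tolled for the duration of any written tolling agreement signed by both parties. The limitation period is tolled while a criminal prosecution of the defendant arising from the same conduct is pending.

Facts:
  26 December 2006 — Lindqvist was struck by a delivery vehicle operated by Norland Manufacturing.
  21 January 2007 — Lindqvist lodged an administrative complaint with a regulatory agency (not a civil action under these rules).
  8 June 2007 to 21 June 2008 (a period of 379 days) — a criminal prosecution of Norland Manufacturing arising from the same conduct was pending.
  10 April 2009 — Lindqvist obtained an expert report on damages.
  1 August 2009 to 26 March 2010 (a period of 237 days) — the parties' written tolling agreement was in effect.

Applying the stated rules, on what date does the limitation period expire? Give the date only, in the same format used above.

The claim accrued on 26 December 2006, when the wrongful act occurred.
Adding the 18 months base period to 26 December 2006 gives a deadline of 26 June 2008, before any tolling.
The pending criminal prosecution from 8 June 2007 to 21 June 2008 tolled the period for 379 days, extending the deadline to 10 July 2009.
The written tolling agreement from 1 August 2009 to 26 March 2010 began after the period had already run on 10 July 2009, so it has no tolling effect.
Nothing else in the chronology tolls or restarts the period.

10 July 2009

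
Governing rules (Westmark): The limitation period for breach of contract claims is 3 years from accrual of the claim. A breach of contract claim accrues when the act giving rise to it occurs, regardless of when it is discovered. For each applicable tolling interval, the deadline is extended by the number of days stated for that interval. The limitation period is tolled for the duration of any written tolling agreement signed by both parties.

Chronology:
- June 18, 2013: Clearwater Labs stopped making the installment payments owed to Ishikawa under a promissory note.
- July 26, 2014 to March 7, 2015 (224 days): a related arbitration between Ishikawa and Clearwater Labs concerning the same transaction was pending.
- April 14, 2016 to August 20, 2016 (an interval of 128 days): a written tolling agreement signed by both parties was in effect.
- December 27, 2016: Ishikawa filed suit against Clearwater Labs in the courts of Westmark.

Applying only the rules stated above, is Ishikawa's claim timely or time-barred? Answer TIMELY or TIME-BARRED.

The claim accrued on June 18, 2013, the date of the act.
3 years from June 18, 2013 is June 18, 2016.
The written tolling agreement from April 14, 2016 to August 20, 2016 tolled the period for 128 days, extending the deadline to October 24, 2016.
No stated provision tolls the period for a pending arbitration, so the interval from July 26, 2014 to March 7, 2015 has no effect on the deadline.
The December 27, 2016 filing falls after the October 24, 2016 deadline; the claim is time-barred.

TIME-BARRED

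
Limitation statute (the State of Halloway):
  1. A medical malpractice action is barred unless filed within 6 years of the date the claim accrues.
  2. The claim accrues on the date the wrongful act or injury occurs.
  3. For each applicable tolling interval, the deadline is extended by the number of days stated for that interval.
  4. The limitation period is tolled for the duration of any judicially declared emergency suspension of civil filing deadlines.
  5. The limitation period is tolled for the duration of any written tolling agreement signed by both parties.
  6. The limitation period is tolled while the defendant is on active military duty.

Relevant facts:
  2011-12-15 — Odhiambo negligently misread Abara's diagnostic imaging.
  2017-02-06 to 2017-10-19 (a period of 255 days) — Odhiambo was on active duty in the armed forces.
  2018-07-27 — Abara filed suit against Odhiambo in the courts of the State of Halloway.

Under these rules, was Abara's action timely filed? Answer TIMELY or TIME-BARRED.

TIMELY

The claim accrued on 2011-12-15, when the wrongful act occurred.
The untolled deadline — 6 years after 2011-12-15 — is 2017-12-15.
The period was tolled for 255 days by the defendant's active military service (2017-02-06 to 2017-10-19), pushing the deadline to 2018-08-27.
Abara filed on 2018-07-27, before the 2018-08-27 deadline, so the action is timely.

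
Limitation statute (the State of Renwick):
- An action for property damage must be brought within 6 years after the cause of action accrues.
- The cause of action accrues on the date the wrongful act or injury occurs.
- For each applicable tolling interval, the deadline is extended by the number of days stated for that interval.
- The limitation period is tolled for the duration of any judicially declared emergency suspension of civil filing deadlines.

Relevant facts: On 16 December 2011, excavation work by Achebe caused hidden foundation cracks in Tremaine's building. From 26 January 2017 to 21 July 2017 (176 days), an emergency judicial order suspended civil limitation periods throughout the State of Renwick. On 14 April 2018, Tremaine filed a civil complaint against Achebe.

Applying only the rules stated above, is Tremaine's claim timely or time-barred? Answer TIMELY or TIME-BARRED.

The claim accrued on 16 December 2011, when the wrongful act occurred.
The untolled deadline — 6 years after 16 December 2011 — is 16 December 2017.
The period was tolled for 176 days by the emergency suspension of filing deadlines (26 January 2017 to 21 July 2017), pushing the deadline to 10 June 2018.
Tremaine filed on 14 April 2018, before the 10 June 2018 deadline, so the action is timely.

TIMELY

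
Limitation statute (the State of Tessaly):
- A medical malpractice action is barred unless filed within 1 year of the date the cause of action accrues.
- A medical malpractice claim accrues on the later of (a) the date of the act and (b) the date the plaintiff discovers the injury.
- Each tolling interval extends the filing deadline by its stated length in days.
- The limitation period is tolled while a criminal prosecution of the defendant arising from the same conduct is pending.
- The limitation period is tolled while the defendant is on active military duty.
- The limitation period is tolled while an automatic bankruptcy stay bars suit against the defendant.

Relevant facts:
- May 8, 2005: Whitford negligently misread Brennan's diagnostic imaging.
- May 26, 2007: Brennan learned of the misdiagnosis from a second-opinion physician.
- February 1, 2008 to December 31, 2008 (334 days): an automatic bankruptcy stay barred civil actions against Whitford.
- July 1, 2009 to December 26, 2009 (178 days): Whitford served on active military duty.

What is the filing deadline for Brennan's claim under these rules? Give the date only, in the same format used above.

Taking the later of the act (May 8, 2005) and discovery (May 26, 2007), the claim accrued on May 26, 2007.
1 year from May 26, 2007 is May 26, 2008.
The automatic bankruptcy stay from February 1, 2008 to December 31, 2008 tolled the period for 334 days, extending the deadline to April 25, 2009.
The defendant's active military service starting July 1, 2009 came too late — the period had run on April 25, 2009 — and so does not extend the deadline.

April 25, 2009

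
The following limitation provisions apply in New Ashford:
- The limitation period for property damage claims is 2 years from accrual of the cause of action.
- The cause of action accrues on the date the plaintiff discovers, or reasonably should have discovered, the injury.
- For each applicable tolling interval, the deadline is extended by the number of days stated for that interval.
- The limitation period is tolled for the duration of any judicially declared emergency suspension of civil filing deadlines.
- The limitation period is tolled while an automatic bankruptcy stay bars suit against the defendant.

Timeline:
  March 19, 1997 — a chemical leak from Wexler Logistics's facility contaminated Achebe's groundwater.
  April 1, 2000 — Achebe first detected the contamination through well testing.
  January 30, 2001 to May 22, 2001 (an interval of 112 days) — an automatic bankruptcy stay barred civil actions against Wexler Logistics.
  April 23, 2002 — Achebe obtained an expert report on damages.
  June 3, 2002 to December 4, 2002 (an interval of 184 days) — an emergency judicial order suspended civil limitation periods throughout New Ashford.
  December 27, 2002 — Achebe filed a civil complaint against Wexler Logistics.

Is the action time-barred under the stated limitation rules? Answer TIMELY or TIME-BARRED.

TIMELY

The claim did not accrue until Achebe discovered the injury on April 1, 2000; the March 19, 1997 act date does not start the clock under the stated rule.
2 years from April 1, 2000 is April 1, 2002.
Because the automatic bankruptcy stay ran from January 30, 2001 to May 22, 2001, the deadline is extended by 112 days to July 22, 2002.
The emergency suspension of filing deadlines from June 3, 2002 to December 4, 2002 tolled the period for 184 days, extending the deadline to January 22, 2003.
None of the other events listed affects the running of the period under the stated rules.
The December 27, 2002 filing precedes the January 22, 2003 deadline; the claim is timely.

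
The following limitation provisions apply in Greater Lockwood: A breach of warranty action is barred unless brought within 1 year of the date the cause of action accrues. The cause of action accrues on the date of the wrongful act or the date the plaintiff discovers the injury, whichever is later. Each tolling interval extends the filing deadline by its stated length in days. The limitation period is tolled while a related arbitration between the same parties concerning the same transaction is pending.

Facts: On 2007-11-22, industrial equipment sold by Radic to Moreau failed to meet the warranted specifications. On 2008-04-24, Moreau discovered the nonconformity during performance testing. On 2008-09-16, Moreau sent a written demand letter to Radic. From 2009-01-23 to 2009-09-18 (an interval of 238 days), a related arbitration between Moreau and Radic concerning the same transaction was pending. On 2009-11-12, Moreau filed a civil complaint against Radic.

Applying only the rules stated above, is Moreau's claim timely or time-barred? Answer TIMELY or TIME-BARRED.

The claim accrued on 2008-04-24 — the later of the 2007-11-22 act and the 2008-04-24 discovery.
1 year from 2008-04-24 is 2009-04-24.
Because the pending related arbitration ran from 2009-01-23 to 2009-09-18, the deadline is extended by 238 days to 2009-12-18.
None of the other events listed affects the running of the period under the stated rules.
Moreau filed on 2009-11-12, before the 2009-12-18 deadline, so the action is timely.

TIMELY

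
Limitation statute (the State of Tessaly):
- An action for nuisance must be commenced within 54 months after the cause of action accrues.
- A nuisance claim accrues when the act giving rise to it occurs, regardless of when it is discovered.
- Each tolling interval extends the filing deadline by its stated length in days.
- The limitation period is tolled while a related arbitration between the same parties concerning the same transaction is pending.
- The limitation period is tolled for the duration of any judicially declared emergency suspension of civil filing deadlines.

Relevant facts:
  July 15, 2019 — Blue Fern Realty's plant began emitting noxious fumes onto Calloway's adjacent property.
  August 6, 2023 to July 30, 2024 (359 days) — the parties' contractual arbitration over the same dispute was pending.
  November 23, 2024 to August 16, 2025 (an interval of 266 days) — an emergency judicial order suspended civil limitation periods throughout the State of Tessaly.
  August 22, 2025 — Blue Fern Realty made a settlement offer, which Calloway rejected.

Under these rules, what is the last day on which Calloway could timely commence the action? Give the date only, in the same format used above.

The limitation period began to run on July 15, 2019.
54 months from July 15, 2019 is January 15, 2024.
The period was tolled for 359 days by the pending related arbitration (August 6, 2023 to July 30, 2024), pushing the deadline to January 8, 2025.
The period was tolled for 266 days by the emergency suspension of filing deadlines (November 23, 2024 to August 16, 2025), pushing the deadline to October 1, 2025.
The other events in the timeline have no effect on the limitation period under the stated rules.

October 1, 2025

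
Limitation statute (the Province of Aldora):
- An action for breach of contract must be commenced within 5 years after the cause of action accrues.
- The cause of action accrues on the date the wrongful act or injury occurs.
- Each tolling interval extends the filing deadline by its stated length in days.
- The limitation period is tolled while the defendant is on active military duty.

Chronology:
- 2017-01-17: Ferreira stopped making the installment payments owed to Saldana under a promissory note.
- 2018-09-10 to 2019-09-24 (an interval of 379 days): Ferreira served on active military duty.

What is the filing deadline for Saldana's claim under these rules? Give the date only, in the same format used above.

The limitation period began to run on 2017-01-17.
The untolled deadline — 5 years after 2017-01-17 — is 2022-01-17.
The defendant's active military service from 2018-09-10 to 2019-09-24 tolled the period for 379 days, extending the deadline to 2023-01-31.

2023-01-31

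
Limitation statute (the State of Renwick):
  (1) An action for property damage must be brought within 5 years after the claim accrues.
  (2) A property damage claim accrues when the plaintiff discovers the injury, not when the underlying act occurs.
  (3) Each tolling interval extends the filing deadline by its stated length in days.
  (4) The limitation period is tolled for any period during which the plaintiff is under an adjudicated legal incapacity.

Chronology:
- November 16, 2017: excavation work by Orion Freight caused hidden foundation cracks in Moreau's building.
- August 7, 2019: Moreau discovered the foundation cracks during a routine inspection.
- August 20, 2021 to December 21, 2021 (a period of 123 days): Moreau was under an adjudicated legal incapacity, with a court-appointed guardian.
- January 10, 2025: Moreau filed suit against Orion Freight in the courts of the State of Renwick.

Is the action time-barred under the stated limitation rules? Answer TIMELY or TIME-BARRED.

Under the discovery rule, the claim accrued on August 7, 2019, when Moreau discovered the injury — not on the November 16, 2017 date of the underlying act.
5 years from August 7, 2019 is August 7, 2024.
Because the plaintiff's legal incapacity ran from August 20, 2021 to December 21, 2021, the deadline is extended by 123 days to December 8, 2024.
Moreau filed on January 10, 2025, after the December 8, 2024 deadline, so the action is time-barred.

TIME-BARRED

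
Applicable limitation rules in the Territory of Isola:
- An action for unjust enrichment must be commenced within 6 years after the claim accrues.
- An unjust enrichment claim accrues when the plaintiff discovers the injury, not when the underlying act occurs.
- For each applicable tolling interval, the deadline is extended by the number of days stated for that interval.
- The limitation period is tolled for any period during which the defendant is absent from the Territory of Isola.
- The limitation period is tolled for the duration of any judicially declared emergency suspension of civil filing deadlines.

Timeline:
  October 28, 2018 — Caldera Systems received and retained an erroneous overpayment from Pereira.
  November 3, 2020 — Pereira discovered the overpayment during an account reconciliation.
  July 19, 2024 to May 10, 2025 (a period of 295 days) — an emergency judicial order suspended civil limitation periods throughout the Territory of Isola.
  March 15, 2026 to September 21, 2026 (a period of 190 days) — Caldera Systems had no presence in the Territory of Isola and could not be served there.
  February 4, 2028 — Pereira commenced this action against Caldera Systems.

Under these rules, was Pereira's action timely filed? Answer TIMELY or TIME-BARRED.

TIMELY

Under the discovery rule, the claim accrued on November 3, 2020, when Pereira discovered the injury — not on the October 28, 2018 date of the underlying act.
6 years from November 3, 2020 is November 3, 2026.
The period was tolled for 295 days by the emergency suspension of filing deadlines (July 19, 2024 to May 10, 2025), pushing the deadline to August 25, 2027.
The defendant's absence from the jurisdiction from March 15, 2026 to September 21, 2026 tolled the period for 190 days, extending the deadline to March 2, 2028.
The February 4, 2028 filing precedes the March 2, 2028 deadline; the claim is timely.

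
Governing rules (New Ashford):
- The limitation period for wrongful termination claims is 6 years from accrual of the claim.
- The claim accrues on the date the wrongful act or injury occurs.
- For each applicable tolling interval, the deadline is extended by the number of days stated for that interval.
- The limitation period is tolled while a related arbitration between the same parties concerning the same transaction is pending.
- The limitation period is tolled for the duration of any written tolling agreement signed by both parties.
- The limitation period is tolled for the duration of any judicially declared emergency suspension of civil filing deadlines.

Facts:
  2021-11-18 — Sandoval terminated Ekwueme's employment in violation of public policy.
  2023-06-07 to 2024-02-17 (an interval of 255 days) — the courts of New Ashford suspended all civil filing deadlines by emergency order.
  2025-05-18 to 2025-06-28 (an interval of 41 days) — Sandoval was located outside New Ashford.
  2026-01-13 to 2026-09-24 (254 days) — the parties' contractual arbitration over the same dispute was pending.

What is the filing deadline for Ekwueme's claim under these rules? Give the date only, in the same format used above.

The claim accrued on 2021-11-18, when the wrongful act occurred.
The untolled deadline — 6 years after 2021-11-18 — is 2027-11-18.
The emergency suspension of filing deadlines from 2023-06-07 to 2024-02-17 tolled the period for 255 days, extending the deadline to 2028-07-30.
The period was tolled for 254 days by the pending related arbitration (2026-01-13 to 2026-09-24), pushing the deadline to 2029-04-10.
No stated provision tolls the period for the defendant's absence, so the interval from 2025-05-18 to 2025-06-28 has no effect on the deadline.

2029-04-10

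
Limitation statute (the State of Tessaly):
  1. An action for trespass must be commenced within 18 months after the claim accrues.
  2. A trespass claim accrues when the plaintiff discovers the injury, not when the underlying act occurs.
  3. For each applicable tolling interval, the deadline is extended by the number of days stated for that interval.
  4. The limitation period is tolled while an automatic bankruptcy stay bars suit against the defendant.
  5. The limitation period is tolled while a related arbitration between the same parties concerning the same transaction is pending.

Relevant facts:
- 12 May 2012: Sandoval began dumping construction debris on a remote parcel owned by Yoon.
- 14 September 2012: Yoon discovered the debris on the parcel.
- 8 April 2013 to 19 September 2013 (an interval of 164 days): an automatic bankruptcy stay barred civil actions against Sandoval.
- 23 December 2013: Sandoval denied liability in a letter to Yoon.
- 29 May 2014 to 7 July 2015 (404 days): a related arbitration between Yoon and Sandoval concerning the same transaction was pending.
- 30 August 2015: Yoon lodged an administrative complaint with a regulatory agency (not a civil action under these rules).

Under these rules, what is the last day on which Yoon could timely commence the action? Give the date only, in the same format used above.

3 October 2015

Under the discovery rule, the claim accrued on 14 September 2012, when Yoon discovered the injury — not on the 12 May 2012 date of the underlying act.
18 months from 14 September 2012 is 14 March 2014.
The automatic bankruptcy stay from 8 April 2013 to 19 September 2013 tolled the period for 164 days, extending the deadline to 25 August 2014.
Because the pending related arbitration ran from 29 May 2014 to 7 July 2015, the deadline is extended by 404 days to 3 October 2015.
None of the other events listed affects the running of the period under the stated rules.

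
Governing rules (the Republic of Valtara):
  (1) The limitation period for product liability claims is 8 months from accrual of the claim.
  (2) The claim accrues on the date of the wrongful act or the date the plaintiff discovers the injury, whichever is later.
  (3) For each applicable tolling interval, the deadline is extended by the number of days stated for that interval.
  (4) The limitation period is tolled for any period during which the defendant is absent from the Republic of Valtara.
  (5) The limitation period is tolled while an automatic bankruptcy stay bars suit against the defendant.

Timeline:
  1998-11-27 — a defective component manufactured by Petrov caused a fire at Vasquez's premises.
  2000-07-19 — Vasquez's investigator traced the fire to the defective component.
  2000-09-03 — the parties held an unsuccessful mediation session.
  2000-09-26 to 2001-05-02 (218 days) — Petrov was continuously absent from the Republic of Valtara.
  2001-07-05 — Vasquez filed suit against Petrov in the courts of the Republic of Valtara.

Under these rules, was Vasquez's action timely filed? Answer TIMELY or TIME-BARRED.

Taking the later of the act (1998-11-27) and discovery (2000-07-19), the claim accrued on 2000-07-19.
Adding the 8 months base period to 2000-07-19 gives a deadline of 2001-03-19, before any tolling.
Because the defendant's absence from the jurisdiction ran from 2000-09-26 to 2001-05-02, the deadline is extended by 218 days to 2001-10-23.
Nothing else in the chronology tolls or restarts the period.
Filing on 2001-07-05 beat the 2001-10-23 deadline — the action is timely.

TIMELY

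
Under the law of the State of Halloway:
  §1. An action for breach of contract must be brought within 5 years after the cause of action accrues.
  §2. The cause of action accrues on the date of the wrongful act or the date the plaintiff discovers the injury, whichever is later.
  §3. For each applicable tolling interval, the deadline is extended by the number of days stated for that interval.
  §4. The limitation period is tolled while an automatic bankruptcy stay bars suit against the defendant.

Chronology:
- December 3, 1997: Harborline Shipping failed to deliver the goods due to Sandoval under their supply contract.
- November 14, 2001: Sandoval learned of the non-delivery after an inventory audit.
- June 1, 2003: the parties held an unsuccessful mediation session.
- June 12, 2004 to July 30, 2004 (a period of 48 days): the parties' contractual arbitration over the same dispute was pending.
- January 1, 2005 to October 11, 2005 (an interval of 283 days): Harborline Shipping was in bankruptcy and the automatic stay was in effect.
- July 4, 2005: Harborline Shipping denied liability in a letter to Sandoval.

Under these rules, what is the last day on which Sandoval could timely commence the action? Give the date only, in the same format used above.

August 24, 2007

Because discovery on November 14, 2001 post-dates the December 3, 1997 act, accrual under the later-of rule falls on November 14, 2001.
The untolled deadline — 5 years after November 14, 2001 — is November 14, 2006.
Because the automatic bankruptcy stay ran from January 1, 2005 to October 11, 2005, the deadline is extended by 283 days to August 24, 2007.
Although a pending arbitration ran from June 12, 2004 to July 30, 2004, the stated rules do not make that a tolling event, so it is disregarded.
None of the other events listed affects the running of the period under the stated rules.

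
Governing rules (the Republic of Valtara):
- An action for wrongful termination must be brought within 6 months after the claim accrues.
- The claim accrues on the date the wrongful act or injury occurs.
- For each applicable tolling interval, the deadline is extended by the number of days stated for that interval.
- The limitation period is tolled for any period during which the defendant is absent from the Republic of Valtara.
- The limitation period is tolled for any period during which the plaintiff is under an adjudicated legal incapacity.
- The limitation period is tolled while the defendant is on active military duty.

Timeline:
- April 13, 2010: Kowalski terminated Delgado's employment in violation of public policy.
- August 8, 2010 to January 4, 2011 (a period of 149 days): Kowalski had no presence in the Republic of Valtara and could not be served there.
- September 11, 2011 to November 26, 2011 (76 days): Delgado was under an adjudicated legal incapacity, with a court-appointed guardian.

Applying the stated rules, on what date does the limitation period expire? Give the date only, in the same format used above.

March 11, 2011

The claim accrued on April 13, 2010, the date of the act.
6 months from April 13, 2010 is October 13, 2010.
The defendant's absence from the jurisdiction from August 8, 2010 to January 4, 2011 tolled the period for 149 days, extending the deadline to March 11, 2011.
The plaintiff's legal incapacity from September 11, 2011 to November 26, 2011 began after the period had already run on March 11, 2011, so it has no tolling effect.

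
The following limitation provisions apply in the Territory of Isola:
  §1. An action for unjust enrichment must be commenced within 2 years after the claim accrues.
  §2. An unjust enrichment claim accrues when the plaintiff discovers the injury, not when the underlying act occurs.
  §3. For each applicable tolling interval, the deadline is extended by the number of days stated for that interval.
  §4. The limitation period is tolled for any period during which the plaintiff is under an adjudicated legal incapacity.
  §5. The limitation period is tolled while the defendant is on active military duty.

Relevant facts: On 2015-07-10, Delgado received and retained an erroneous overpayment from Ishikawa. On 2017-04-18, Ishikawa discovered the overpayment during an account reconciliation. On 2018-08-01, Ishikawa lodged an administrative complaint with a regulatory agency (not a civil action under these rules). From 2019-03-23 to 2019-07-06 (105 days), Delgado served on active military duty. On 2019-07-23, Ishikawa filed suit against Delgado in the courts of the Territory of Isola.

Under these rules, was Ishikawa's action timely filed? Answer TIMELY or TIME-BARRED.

Under the discovery rule, the claim accrued on 2017-04-18, when Ishikawa discovered the injury — not on the 2015-07-10 date of the underlying act.
2 years from 2017-04-18 is 2019-04-18.
The defendant's active military service from 2019-03-23 to 2019-07-06 tolled the period for 105 days, extending the deadline to 2019-08-01.
None of the other events listed affects the running of the period under the stated rules.
The 2019-07-23 filing precedes the 2019-08-01 deadline; the claim is timely.

TIMELY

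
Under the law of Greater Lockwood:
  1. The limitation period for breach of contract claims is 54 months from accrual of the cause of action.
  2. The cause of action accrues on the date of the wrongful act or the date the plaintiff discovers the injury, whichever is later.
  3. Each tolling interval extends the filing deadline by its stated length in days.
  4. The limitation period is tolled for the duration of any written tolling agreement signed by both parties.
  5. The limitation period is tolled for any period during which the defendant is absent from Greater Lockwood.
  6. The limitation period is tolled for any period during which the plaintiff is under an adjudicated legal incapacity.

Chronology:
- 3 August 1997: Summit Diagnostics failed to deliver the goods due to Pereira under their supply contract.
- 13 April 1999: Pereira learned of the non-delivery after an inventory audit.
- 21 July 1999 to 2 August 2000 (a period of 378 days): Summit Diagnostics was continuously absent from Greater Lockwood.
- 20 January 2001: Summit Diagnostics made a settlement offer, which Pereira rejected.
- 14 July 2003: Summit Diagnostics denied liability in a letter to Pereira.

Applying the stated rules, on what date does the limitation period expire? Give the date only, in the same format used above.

25 October 2004

Taking the later of the act (3 August 1997) and discovery (13 April 1999), the claim accrued on 13 April 1999.
Adding the 54 months base period to 13 April 1999 gives a deadline of 13 October 2003, before any tolling.
The period was tolled for 378 days by the defendant's absence from the jurisdiction (21 July 1999 to 2 August 2000), pushing the deadline to 25 October 2004.
None of the other events listed affects the running of the period under the stated rules.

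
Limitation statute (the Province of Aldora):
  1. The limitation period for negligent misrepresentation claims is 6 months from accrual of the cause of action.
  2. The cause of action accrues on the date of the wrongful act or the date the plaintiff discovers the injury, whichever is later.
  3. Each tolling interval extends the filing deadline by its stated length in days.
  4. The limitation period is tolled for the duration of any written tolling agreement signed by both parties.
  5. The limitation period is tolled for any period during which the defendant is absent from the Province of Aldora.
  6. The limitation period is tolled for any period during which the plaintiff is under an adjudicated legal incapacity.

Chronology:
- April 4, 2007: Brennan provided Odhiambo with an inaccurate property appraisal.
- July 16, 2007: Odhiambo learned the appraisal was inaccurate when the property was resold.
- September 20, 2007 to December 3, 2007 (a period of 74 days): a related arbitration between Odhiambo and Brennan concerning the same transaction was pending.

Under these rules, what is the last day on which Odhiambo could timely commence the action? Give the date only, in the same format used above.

January 16, 2008

Because discovery on July 16, 2007 post-dates the April 4, 2007 act, accrual under the later-of rule falls on July 16, 2007.
6 months from July 16, 2007 is January 16, 2008.
Although a pending arbitration ran from September 20, 2007 to December 3, 2007, the stated rules do not make that a tolling event, so it is disregarded.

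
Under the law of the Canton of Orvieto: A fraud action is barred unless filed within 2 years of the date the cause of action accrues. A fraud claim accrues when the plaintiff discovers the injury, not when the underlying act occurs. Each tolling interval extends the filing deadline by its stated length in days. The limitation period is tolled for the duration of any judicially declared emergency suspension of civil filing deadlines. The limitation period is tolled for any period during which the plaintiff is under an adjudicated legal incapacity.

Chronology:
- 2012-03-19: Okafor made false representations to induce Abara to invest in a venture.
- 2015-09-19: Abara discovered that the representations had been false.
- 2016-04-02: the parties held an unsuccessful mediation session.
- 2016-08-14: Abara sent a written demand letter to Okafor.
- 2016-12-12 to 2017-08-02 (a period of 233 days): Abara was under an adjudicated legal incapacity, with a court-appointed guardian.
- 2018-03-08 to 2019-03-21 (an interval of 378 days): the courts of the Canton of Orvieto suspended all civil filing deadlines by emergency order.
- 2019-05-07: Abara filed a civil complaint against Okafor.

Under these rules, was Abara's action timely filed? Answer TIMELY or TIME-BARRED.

TIMELY

The claim did not accrue until Abara discovered the injury on 2015-09-19; the 2012-03-19 act date does not start the clock under the stated rule.
The untolled deadline — 2 years after 2015-09-19 — is 2017-09-19.
The period was tolled for 233 days by the plaintiff's legal incapacity (2016-12-12 to 2017-08-02), pushing the deadline to 2018-05-10.
The emergency suspension of filing deadlines from 2018-03-08 to 2019-03-21 tolled the period for 378 days, extending the deadline to 2019-05-23.
None of the other events listed affects the running of the period under the stated rules.
Filing on 2019-05-07 beat the 2019-05-23 deadline — the action is timely.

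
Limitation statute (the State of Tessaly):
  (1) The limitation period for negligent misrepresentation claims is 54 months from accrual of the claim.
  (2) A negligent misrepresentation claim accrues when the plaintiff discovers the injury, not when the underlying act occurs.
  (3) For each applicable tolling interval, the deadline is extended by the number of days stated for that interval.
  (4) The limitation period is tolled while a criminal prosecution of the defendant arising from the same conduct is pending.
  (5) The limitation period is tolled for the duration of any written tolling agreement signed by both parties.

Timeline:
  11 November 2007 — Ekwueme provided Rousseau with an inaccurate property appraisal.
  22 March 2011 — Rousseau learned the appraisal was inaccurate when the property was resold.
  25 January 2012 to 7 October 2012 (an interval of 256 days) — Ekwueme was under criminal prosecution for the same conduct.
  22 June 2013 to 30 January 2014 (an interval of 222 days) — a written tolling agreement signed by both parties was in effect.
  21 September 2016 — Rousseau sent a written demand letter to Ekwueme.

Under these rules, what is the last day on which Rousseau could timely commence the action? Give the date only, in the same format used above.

The claim did not accrue until Rousseau discovered the injury on 22 March 2011; the 11 November 2007 act date does not start the clock under the stated rule.
54 months from 22 March 2011 is 22 September 2015.
Because the pending criminal prosecution ran from 25 January 2012 to 7 October 2012, the deadline is extended by 256 days to 4 June 2016.
Because the written tolling agreement ran from 22 June 2013 to 30 January 2014, the deadline is extended by 222 days to 12 January 2017.
None of the other events listed affects the running of the period under the stated rules.

12 January 2017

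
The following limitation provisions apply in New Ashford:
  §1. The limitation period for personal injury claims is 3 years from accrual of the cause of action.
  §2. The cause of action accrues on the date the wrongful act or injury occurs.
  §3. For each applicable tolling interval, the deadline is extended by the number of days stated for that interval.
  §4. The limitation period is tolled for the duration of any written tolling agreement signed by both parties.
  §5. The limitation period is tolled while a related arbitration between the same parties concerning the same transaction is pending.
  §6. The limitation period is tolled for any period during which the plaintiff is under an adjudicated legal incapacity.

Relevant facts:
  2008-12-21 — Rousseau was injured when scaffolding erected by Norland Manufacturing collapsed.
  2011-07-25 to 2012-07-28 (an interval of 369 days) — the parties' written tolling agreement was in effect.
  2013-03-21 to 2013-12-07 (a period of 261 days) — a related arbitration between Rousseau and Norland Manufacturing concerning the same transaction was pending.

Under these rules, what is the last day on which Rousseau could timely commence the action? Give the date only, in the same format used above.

2012-12-24

The claim accrued on 2008-12-21, when the wrongful act occurred.
The untolled deadline — 3 years after 2008-12-21 — is 2011-12-21.
Because the written tolling agreement ran from 2011-07-25 to 2012-07-28, the deadline is extended by 369 days to 2012-12-24.
By the time the pending related arbitration began on 2013-03-21, the limitation period had already expired on 2012-12-24; that interval cannot revive it.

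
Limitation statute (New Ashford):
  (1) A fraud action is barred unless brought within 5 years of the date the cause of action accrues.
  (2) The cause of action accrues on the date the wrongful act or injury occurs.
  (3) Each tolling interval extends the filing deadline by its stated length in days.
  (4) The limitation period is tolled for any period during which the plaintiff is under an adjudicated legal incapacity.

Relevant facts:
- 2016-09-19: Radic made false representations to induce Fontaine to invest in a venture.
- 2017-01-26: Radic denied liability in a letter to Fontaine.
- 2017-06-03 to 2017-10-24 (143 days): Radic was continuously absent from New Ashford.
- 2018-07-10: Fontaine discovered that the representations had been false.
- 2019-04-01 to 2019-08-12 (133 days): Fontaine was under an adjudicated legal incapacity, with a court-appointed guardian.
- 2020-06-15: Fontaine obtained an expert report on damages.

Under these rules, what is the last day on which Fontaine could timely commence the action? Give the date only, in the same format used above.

Accrual is governed by the date of the act, so the period began to run on 2016-09-19; the later discovery on 2018-07-10 is irrelevant under the stated rule.
5 years from 2016-09-19 is 2021-09-19.
Because the plaintiff's legal incapacity ran from 2019-04-01 to 2019-08-12, the deadline is extended by 133 days to 2022-01-30.
The defendant's absence from the jurisdiction from 2017-06-03 to 2017-10-24 does not toll the period, because no stated rule makes the defendant's absence a tolling event.
None of the other events listed affects the running of the period under the stated rules.

2022-01-30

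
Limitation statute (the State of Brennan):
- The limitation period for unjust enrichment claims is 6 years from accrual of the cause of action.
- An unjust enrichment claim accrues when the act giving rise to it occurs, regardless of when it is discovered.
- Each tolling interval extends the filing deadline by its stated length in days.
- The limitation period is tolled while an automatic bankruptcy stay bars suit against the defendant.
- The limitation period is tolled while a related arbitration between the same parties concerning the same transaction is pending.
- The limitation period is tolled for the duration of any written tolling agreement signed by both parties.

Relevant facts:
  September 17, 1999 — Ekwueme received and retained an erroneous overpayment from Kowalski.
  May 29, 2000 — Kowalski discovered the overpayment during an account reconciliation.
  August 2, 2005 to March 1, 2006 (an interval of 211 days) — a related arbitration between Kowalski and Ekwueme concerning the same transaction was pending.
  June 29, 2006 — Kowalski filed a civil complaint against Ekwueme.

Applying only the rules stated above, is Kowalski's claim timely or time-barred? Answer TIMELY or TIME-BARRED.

Accrual is governed by the date of the act, so the period began to run on September 17, 1999; the later discovery on May 29, 2000 is irrelevant under the stated rule.
The untolled deadline — 6 years after September 17, 1999 — is September 17, 2005.
The period was tolled for 211 days by the pending related arbitration (August 2, 2005 to March 1, 2006), pushing the deadline to April 16, 2006.
Kowalski filed on June 29, 2006, after the April 16, 2006 deadline, so the action is time-barred.

TIME-BARRED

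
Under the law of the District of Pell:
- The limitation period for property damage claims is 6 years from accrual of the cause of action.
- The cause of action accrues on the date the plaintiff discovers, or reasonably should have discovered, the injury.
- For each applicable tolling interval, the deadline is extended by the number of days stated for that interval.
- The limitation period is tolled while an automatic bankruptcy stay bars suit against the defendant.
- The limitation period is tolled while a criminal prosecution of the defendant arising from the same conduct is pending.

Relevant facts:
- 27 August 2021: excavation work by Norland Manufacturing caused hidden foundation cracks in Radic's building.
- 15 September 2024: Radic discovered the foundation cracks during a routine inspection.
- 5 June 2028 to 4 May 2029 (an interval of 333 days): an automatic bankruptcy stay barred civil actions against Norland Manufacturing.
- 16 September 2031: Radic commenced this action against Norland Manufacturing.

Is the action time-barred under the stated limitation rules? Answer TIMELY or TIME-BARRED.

Accrual is tied to discovery, so the period began on 15 September 2024 rather than on 27 August 2021 when the act occurred.
The untolled deadline — 6 years after 15 September 2024 — is 15 September 2030.
Because the automatic bankruptcy stay ran from 5 June 2028 to 4 May 2029, the deadline is extended by 333 days to 14 August 2031.
Filing on 16 September 2031 missed the 14 August 2031 deadline — the action is time-barred.

TIME-BARRED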